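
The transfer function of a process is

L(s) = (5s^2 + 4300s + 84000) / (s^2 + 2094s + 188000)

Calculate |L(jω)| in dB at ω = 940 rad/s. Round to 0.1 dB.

Substitute s = j940:
Numerator: 5(j940)^2 + 4300(j940) + 84000 = -4334000 + j4042000
Denominator: (j940)^2 + 2094(j940) + 188000 = -695600 + j1968360
|N| = √(4334000² + 4042000²) ≈ 5.9263e+06, ∠N ≈ 137.00°
|D| = √(695600² + 1968360²) ≈ 2.0877e+06, ∠D ≈ 109.46°
|L| = 5.9263e+06 / 2.0877e+06 ≈ 2.8387
Gain = 20 log₁₀(2.8387) ≈ 9.06 dB

9.1 dB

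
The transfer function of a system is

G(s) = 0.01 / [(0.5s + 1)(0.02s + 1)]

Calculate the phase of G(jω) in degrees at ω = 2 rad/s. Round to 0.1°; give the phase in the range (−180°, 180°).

-47.3°

At ω = 2 rad/s:
pole (1 + j2·0.5) = 1 + j1 → |·| ≈ 1.4142, ∠ ≈ 45.00°
pole (1 + j2·0.02) = 1 + j0.04 → |·| ≈ 1.0008, ∠ ≈ 2.29°
∠G = (0°) − (45.00° + 2.29°) = -47.29°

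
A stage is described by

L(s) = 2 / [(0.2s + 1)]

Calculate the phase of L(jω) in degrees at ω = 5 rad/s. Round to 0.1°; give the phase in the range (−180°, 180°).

At ω = 5 rad/s:
pole (1 + j5·0.2) = 1 + j1 → |·| ≈ 1.4142, ∠ ≈ 45.00°
∠L = (0°) − (45.00°) = -45.00°

-45.0°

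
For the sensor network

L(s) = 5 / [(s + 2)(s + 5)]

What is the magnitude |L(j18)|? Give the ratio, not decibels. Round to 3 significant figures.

At s = jω = j18:
pole (s+2): 2 + j18 → |·| = √(2²+18²) = √328 ≈ 18.111, ∠ = arctan(18/2) ≈ 83.66°
pole (s+5): 5 + j18 → |·| = √(5²+18²) = √349 ≈ 18.682, ∠ = arctan(18/5) ≈ 74.48°
|L| = 5 / 338.35 ≈ 0.014778

0.0148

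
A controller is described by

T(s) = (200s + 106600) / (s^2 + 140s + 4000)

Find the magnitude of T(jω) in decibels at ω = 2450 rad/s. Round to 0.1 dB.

Substitute s = j2450:
Numerator: 200(j2450) + 106600 = 106600 + j490000
Denominator: (j2450)^2 + 140(j2450) + 4000 = -5998500 + j343000
|N| = √(106600² + 490000²) ≈ 5.0146e+05, ∠N ≈ 77.73°
|D| = √(5998500² + 343000²) ≈ 6.0083e+06, ∠D ≈ 176.73°
|T| = 5.0146e+05 / 6.0083e+06 ≈ 0.083461
Gain = 20 log₁₀(0.083461) ≈ -21.57 dB

-21.6 dB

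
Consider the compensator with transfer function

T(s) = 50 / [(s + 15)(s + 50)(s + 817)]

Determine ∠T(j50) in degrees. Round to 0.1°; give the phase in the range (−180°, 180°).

At s = jω = j50:
pole (s+15): 15 + j50 → |·| = √(15²+50²) = √2725 ≈ 52.202, ∠ = arctan(50/15) ≈ 73.30°
pole (s+50): 50 + j50 → |·| = √(50²+50²) = √5000 ≈ 70.711, ∠ = arctan(50/50) ≈ 45.00°
pole (s+817): 817 + j50 → |·| = √(817²+50²) = √669989 ≈ 818.53, ∠ = arctan(50/817) ≈ 3.50°
∠T = 0.00° − 121.80° = -121.80°

-121.8°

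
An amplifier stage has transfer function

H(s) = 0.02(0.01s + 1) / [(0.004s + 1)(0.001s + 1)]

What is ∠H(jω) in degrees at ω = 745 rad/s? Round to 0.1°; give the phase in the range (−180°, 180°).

At ω = 745 rad/s:
zero (1 + j745·0.01) = 1 + j7.45 → |·| ≈ 7.5168, ∠ ≈ 82.35°
pole (1 + j745·0.004) = 1 + j2.98 → |·| ≈ 3.1433, ∠ ≈ 71.45°
pole (1 + j745·0.001) = 1 + j0.745 → |·| ≈ 1.247, ∠ ≈ 36.69°
∠H = (82.35°) − (71.45° + 36.69°) = -25.79°

-25.8°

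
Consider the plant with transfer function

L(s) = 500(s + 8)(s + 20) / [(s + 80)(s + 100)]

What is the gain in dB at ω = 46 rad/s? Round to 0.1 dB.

41.2 dB

At s = jω = j46:
zero (s+8): 8 + j46 → |·| = √(8²+46²) = √2180 ≈ 46.69, ∠ = arctan(46/8) ≈ 80.13°
zero (s+20): 20 + j46 → |·| = √(20²+46²) = √2516 ≈ 50.16, ∠ = arctan(46/20) ≈ 66.50°
pole (s+80): 80 + j46 → |·| = √(80²+46²) = √8516 ≈ 92.282, ∠ = arctan(46/80) ≈ 29.90°
pole (s+100): 100 + j46 → |·| = √(100²+46²) = √12116 ≈ 110.07, ∠ = arctan(46/100) ≈ 24.70°
|L| = 500 · 2342 / 10157 ≈ 115.29
Gain = 20 log₁₀(115.29) ≈ 41.24 dB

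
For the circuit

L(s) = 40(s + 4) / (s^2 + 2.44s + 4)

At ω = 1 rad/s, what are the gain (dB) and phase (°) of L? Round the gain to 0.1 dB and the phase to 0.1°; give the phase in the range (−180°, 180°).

32.6 dB, -25.1°

At s = jω = j1:
zero (s+4): 4 + j1 → |·| = √(4²+1²) = √17 ≈ 4.1231, ∠ = arctan(1/4) ≈ 14.04°
quadratic: (j1)² + 2.44·j1 + 4 = 3 + j2.44 → |·| ≈ 3.867, ∠ ≈ 39.12°
|L| = 40 · 4.1231 / 3.867 ≈ 42.649
Gain = 20 log₁₀(42.649) ≈ 32.60 dB
∠L = 14.04° − 39.12° = -25.08°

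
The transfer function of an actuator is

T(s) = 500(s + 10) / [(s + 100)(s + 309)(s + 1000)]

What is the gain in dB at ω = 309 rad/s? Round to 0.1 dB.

-59.7 dB

At s = jω = j309:
zero (s+10): 10 + j309 → |·| = √(10²+309²) = √95581 ≈ 309.16, ∠ = arctan(309/10) ≈ 88.15°
pole (s+100): 100 + j309 → |·| = √(100²+309²) = √105481 ≈ 324.78, ∠ = arctan(309/100) ≈ 72.07°
pole (s+309): 309 + j309 → |·| = √(309²+309²) = √190962 ≈ 436.99, ∠ = arctan(309/309) ≈ 45.00°
pole (s+1000): 1000 + j309 → |·| = √(1000²+309²) = √1095481 ≈ 1046.7, ∠ = arctan(309/1000) ≈ 17.17°
|T| = 500 · 309.16 / 1.4855e+08 ≈ 0.0010406
Gain = 20 log₁₀(0.0010406) ≈ -59.65 dB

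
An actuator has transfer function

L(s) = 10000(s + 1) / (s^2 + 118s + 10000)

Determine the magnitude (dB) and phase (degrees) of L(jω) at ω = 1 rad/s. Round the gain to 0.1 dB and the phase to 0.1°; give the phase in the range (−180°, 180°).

3.0 dB, 44.3°

At s = jω = j1:
zero (s+1): 1 + j1 → |·| = √(1²+1²) = √2 ≈ 1.4142, ∠ = arctan(1/1) ≈ 45.00°
quadratic: (j1)² + 118·j1 + 10000 = 9999 + j118 → |·| ≈ 9999.7, ∠ ≈ 0.68°
|L| = 10000 · 1.4142 / 9999.7 ≈ 1.4142
Gain = 20 log₁₀(1.4142) ≈ 3.01 dB
∠L = 45.00° − 0.68° = 44.32°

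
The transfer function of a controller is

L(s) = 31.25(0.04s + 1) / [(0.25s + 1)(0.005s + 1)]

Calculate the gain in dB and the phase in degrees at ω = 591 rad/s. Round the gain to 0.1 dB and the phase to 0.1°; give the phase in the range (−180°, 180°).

4.1 dB, -73.3°

At ω = 591 rad/s:
zero (1 + j591·0.04) = 1 + j23.64 → |·| ≈ 23.661, ∠ ≈ 87.58°
pole (1 + j591·0.25) = 1 + j147.75 → |·| ≈ 147.75, ∠ ≈ 89.61°
pole (1 + j591·0.005) = 1 + j2.955 → |·| ≈ 3.1196, ∠ ≈ 71.30°
|L| = 31.25 · 23.661 / (147.75 · 3.1196) ≈ 1.6042
Gain = 20 log₁₀(1.6042) ≈ 4.11 dB
∠L = (87.58°) − (89.61° + 71.30°) = -73.33°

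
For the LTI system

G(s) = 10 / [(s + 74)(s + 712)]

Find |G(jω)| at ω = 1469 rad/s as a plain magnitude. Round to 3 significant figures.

At s = jω = j1469:
pole (s+74): 74 + j1469 → |·| = √(74²+1469²) = √2163437 ≈ 1470.9, ∠ = arctan(1469/74) ≈ 87.12°
pole (s+712): 712 + j1469 → |·| = √(712²+1469²) = √2664905 ≈ 1632.5, ∠ = arctan(1469/712) ≈ 64.14°
|G| = 10 / 2.4012e+06 ≈ 4.1646e-06

4.16e-06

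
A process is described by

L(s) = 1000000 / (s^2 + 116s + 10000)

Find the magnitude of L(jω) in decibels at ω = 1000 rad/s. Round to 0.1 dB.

At s = jω = j1000:
quadratic: (j1000)² + 116·j1000 + 10000 = -990000 + j116000 → |·| ≈ 9.9677e+05, ∠ ≈ 173.32°
|L| = 1000000 / 9.9677e+05 ≈ 1.0032
Gain = 20 log₁₀(1.0032) ≈ 0.03 dB

0.0 dB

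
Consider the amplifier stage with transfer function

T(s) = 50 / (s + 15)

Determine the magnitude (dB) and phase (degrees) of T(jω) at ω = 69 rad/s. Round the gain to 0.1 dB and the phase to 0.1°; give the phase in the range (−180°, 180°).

Substitute s = j69:
Numerator: 50 = 50 + j0
Denominator: (j69) + 15 = 15 + j69
|N| = √(50² + 0²) ≈ 50, ∠N ≈ 0.00°
|D| = √(15² + 69²) ≈ 70.612, ∠D ≈ 77.74°
|T| = 50 / 70.612 ≈ 0.70809
Gain = 20 log₁₀(0.70809) ≈ -3.00 dB
∠T = 0.00° − 77.74° = -77.74°

-3.0 dB, -77.7°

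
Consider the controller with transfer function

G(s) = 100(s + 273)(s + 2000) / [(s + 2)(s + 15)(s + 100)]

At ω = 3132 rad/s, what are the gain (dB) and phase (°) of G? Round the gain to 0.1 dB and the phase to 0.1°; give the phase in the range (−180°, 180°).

-28.4 dB, -125.4°

At s = jω = j3132:
zero (s+273): 273 + j3132 → |·| = √(273²+3132²) = √9883953 ≈ 3143.9, ∠ = arctan(3132/273) ≈ 85.02°
zero (s+2000): 2000 + j3132 → |·| = √(2000²+3132²) = √13809424 ≈ 3716.1, ∠ = arctan(3132/2000) ≈ 57.44°
pole (s+2): 2 + j3132 → |·| = √(2²+3132²) = √9809428 ≈ 3132, ∠ = arctan(3132/2) ≈ 89.96°
pole (s+15): 15 + j3132 → |·| = √(15²+3132²) = √9809649 ≈ 3132, ∠ = arctan(3132/15) ≈ 89.73°
pole (s+100): 100 + j3132 → |·| = √(100²+3132²) = √9819424 ≈ 3133.6, ∠ = arctan(3132/100) ≈ 88.17°
|G| = 100 · 1.1683e+07 / 3.0739e+10 ≈ 0.038007
Gain = 20 log₁₀(0.038007) ≈ -28.40 dB
∠G = 142.46° − 267.86° = -125.40°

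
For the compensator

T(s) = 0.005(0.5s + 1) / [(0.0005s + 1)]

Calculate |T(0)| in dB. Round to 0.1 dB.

-46.0 dB

T(0) = 0.005 · 1 / 1 = 0.005
20 log₁₀(0.005) ≈ -46.02 dB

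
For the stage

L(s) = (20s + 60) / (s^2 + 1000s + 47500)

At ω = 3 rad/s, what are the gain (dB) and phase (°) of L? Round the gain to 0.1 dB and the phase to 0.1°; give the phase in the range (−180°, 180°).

Substitute s = j3:
Numerator: 20(j3) + 60 = 60 + j60
Denominator: (j3)^2 + 1000(j3) + 47500 = 47491 + j3000
|N| = √(60² + 60²) ≈ 84.853, ∠N ≈ 45.00°
|D| = √(47491² + 3000²) ≈ 47586, ∠D ≈ 3.61°
|L| = 84.853 / 47586 ≈ 0.0017832
Gain = 20 log₁₀(0.0017832) ≈ -54.98 dB
∠L = 45.00° − 3.61° = 41.39°

-55.0 dB, 41.4°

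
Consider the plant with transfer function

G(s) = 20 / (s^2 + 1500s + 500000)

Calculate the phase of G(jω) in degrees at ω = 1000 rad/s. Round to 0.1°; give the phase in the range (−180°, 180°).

-108.4°

Substitute s = j1000:
Numerator: 20 = 20 + j0
Denominator: (j1000)^2 + 1500(j1000) + 500000 = -500000 + j1500000
|N| = √(20² + 0²) ≈ 20, ∠N ≈ 0.00°
|D| = √(500000² + 1500000²) ≈ 1.5811e+06, ∠D ≈ 108.43°
∠G = 0.00° − 108.43° = -108.43°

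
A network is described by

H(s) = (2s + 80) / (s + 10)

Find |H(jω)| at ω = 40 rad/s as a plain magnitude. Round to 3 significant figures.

2.74

Substitute s = j40:
Numerator: 2(j40) + 80 = 80 + j80
Denominator: (j40) + 10 = 10 + j40
|N| = √(80² + 80²) ≈ 113.14, ∠N ≈ 45.00°
|D| = √(10² + 40²) ≈ 41.231, ∠D ≈ 75.96°
|H| = 113.14 / 41.231 ≈ 2.7441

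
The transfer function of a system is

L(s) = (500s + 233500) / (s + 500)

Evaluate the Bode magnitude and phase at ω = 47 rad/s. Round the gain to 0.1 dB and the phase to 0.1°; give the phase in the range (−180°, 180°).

Substitute s = j47:
Numerator: 500(j47) + 233500 = 233500 + j23500
Denominator: (j47) + 500 = 500 + j47
|N| = √(233500² + 23500²) ≈ 2.3468e+05, ∠N ≈ 5.75°
|D| = √(500² + 47²) ≈ 502.2, ∠D ≈ 5.37°
|L| = 2.3468e+05 / 502.2 ≈ 467.3
Gain = 20 log₁₀(467.3) ≈ 53.39 dB
∠L = 5.75° − 5.37° = 0.38°

53.4 dB, 0.4°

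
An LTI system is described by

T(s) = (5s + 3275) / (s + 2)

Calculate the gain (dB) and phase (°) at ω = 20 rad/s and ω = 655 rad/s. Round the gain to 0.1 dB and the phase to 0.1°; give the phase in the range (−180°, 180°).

ω = 20: 44.2 dB, -82.5°; ω = 655: 17.0 dB, -44.8°

Substitute s = j20:
Numerator: 5(j20) + 3275 = 3275 + j100
Denominator: (j20) + 2 = 2 + j20
|N| = √(3275² + 100²) ≈ 3276.5, ∠N ≈ 1.75°
|D| = √(2² + 20²) ≈ 20.1, ∠D ≈ 84.29°
|T| = 3276.5 / 20.1 ≈ 163.01
Gain = 20 log₁₀(163.01) ≈ 44.24 dB
∠T = 1.75° − 84.29° = -82.54°

Substitute s = j655:
Numerator: 5(j655) + 3275 = 3275 + j3275
Denominator: (j655) + 2 = 2 + j655
|N| = √(3275² + 3275²) ≈ 4631.5, ∠N ≈ 45.00°
|D| = √(2² + 655²) ≈ 655, ∠D ≈ 89.83°
|T| = 4631.5 / 655 ≈ 7.071
Gain = 20 log₁₀(7.071) ≈ 16.99 dB
∠T = 45.00° − 89.83° = -44.83°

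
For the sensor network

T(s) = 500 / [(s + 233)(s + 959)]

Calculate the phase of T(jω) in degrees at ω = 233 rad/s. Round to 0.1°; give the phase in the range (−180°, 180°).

-58.7°

At s = jω = j233:
pole (s+233): 233 + j233 → |·| = √(233²+233²) = √108578 ≈ 329.51, ∠ = arctan(233/233) ≈ 45.00°
pole (s+959): 959 + j233 → |·| = √(959²+233²) = √973970 ≈ 986.9, ∠ = arctan(233/959) ≈ 13.66°
∠T = 0.00° − 58.66° = -58.66°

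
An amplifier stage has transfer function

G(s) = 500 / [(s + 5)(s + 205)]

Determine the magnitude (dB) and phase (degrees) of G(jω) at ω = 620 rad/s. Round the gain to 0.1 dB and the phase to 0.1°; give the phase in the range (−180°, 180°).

At s = jω = j620:
pole (s+5): 5 + j620 → |·| = √(5²+620²) = √384425 ≈ 620.02, ∠ = arctan(620/5) ≈ 89.54°
pole (s+205): 205 + j620 → |·| = √(205²+620²) = √426425 ≈ 653.01, ∠ = arctan(620/205) ≈ 71.70°
|G| = 500 / 4.0488e+05 ≈ 0.0012349
Gain = 20 log₁₀(0.0012349) ≈ -58.17 dB
∠G = 0.00° − 161.24° = -161.24°

-58.2 dB, -161.2°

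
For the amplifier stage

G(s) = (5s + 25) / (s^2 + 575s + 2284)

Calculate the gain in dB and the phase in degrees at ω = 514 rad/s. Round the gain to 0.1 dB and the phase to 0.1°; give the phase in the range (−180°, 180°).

-43.7 dB, -42.1°

Substitute s = j514:
Numerator: 5(j514) + 25 = 25 + j2570
Denominator: (j514)^2 + 575(j514) + 2284 = -261912 + j295550
|N| = √(25² + 2570²) ≈ 2570.1, ∠N ≈ 89.44°
|D| = √(261912² + 295550²) ≈ 3.949e+05, ∠D ≈ 131.55°
|G| = 2570.1 / 3.949e+05 ≈ 0.0065082
Gain = 20 log₁₀(0.0065082) ≈ -43.73 dB
∠G = 89.44° − 131.55° = -42.11°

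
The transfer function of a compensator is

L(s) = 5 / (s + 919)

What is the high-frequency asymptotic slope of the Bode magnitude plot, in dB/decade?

Each pole contributes −20 dB/decade at high frequency; each zero contributes +20 dB/decade.
Net: 0 zero(s) − 1 pole(s) → -20 dB/decade.

-20 dB/decade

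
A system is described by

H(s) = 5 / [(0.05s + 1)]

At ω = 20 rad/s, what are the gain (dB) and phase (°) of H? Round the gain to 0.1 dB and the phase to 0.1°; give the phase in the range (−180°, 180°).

11.0 dB, -45.0°

At ω = 20 rad/s:
pole (1 + j20·0.05) = 1 + j1 → |·| ≈ 1.4142, ∠ ≈ 45.00°
|H| = 5 · 1 / (1.4142) ≈ 3.5356
Gain = 20 log₁₀(3.5356) ≈ 10.97 dB
∠H = (0°) − (45.00°) = -45.00°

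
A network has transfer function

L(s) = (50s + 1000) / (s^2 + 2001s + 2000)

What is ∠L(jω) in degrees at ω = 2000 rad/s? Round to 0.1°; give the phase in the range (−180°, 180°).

Substitute s = j2000:
Numerator: 50(j2000) + 1000 = 1000 + j100000
Denominator: (j2000)^2 + 2001(j2000) + 2000 = -3998000 + j4002000
|N| = √(1000² + 100000²) ≈ 1e+05, ∠N ≈ 89.43°
|D| = √(3998000² + 4002000²) ≈ 5.6569e+06, ∠D ≈ 134.97°
∠L = 89.43° − 134.97° = -45.54°

-45.5°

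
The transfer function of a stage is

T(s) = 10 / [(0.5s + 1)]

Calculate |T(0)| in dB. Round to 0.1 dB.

20.0 dB

T(0) = 10 · 1 / 1 = 10
20 log₁₀(10) ≈ 20.00 dB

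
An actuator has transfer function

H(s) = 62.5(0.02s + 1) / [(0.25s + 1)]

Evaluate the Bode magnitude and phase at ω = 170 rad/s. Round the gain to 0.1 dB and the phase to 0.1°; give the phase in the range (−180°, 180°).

At ω = 170 rad/s:
zero (1 + j170·0.02) = 1 + j3.4 → |·| ≈ 3.544, ∠ ≈ 73.61°
pole (1 + j170·0.25) = 1 + j42.5 → |·| ≈ 42.512, ∠ ≈ 88.65°
|H| = 62.5 · 3.544 / (42.512) ≈ 5.2103
Gain = 20 log₁₀(5.2103) ≈ 14.34 dB
∠H = (73.61°) − (88.65°) = -15.04°

14.3 dB, -15.0°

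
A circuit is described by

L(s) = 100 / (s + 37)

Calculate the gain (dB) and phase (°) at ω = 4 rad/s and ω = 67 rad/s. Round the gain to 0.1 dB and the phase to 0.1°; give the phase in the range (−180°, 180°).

ω = 4: 8.6 dB, -6.2°; ω = 67: 2.3 dB, -61.1°

Substitute s = j4:
Numerator: 100 = 100 + j0
Denominator: (j4) + 37 = 37 + j4
|N| = √(100² + 0²) ≈ 100, ∠N ≈ 0.00°
|D| = √(37² + 4²) ≈ 37.216, ∠D ≈ 6.17°
|L| = 100 / 37.216 ≈ 2.687
Gain = 20 log₁₀(2.687) ≈ 8.59 dB
∠L = 0.00° − 6.17° = -6.17°

Substitute s = j67:
Numerator: 100 = 100 + j0
Denominator: (j67) + 37 = 37 + j67
|N| = √(100² + 0²) ≈ 100, ∠N ≈ 0.00°
|D| = √(37² + 67²) ≈ 76.538, ∠D ≈ 61.09°
|L| = 100 / 76.538 ≈ 1.3065
Gain = 20 log₁₀(1.3065) ≈ 2.32 dB
∠L = 0.00° − 61.09° = -61.09°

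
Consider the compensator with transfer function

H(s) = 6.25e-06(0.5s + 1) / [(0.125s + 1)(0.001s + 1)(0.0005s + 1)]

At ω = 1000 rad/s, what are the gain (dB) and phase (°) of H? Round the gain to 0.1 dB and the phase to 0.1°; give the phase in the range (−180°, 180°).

At ω = 1000 rad/s:
zero (1 + j1000·0.5) = 1 + j500 → |·| ≈ 500, ∠ ≈ 89.89°
pole (1 + j1000·0.125) = 1 + j125 → |·| ≈ 125, ∠ ≈ 89.54°
pole (1 + j1000·0.001) = 1 + j1 → |·| ≈ 1.4142, ∠ ≈ 45.00°
pole (1 + j1000·0.0005) = 1 + j0.5 → |·| ≈ 1.118, ∠ ≈ 26.57°
|H| = 6.25e-06 · 500 / (125 · 1.4142 · 1.118) ≈ 1.5812e-05
Gain = 20 log₁₀(1.5812e-05) ≈ -96.02 dB
∠H = (89.89°) − (89.54° + 45.00° + 26.57°) = -71.22°

-96.0 dB, -71.2°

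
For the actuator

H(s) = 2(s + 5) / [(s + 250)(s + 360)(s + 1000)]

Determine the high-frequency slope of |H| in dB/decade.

-40 dB/decade

Each pole contributes −20 dB/decade at high frequency; each zero contributes +20 dB/decade.
Net: 1 zero(s) − 3 pole(s) → -40 dB/decade.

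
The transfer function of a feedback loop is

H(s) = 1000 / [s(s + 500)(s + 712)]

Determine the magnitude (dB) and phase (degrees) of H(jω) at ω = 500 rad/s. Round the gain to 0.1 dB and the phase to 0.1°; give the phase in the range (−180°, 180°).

At s = jω = j500:
pole (s+500): 500 + j500 → |·| = √(500²+500²) = √500000 ≈ 707.11, ∠ = arctan(500/500) ≈ 45.00°
pole (s+712): 712 + j500 → |·| = √(712²+500²) = √756944 ≈ 870.03, ∠ = arctan(500/712) ≈ 35.08°
pole at origin: |s| = 500, ∠ = 90.00° (in denominator)
|H| = 1000 / 3.076e+08 ≈ 3.251e-06
Gain = 20 log₁₀(3.251e-06) ≈ -109.76 dB
∠H = 0.00° − 170.08° = -170.08°

-109.8 dB, -170.1°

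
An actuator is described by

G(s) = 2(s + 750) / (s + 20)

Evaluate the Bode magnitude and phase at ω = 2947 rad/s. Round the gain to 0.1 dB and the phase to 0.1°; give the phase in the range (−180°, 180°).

6.3 dB, -13.9°

At s = jω = j2947:
zero (s+750): 750 + j2947 → |·| = √(750²+2947²) = √9247309 ≈ 3040.9, ∠ = arctan(2947/750) ≈ 75.72°
pole (s+20): 20 + j2947 → |·| = √(20²+2947²) = √8685209 ≈ 2947.1, ∠ = arctan(2947/20) ≈ 89.61°
|G| = 2 · 3040.9 / 2947.1 ≈ 2.0637
Gain = 20 log₁₀(2.0637) ≈ 6.29 dB
∠G = 75.72° − 89.61° = -13.89°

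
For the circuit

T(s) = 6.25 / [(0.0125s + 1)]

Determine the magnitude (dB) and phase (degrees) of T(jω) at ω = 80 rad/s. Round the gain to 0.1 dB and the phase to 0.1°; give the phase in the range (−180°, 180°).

At ω = 80 rad/s:
pole (1 + j80·0.0125) = 1 + j1 → |·| ≈ 1.4142, ∠ ≈ 45.00°
|T| = 6.25 · 1 / (1.4142) ≈ 4.4195
Gain = 20 log₁₀(4.4195) ≈ 12.91 dB
∠T = (0°) − (45.00°) = -45.00°

12.9 dB, -45.0°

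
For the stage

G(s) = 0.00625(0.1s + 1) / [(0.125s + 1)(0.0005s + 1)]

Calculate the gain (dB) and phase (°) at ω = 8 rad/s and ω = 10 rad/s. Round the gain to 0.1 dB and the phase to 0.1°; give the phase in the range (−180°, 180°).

At ω = 8 rad/s:
zero (1 + j8·0.1) = 1 + j0.8 → |·| ≈ 1.2806, ∠ ≈ 38.66°
pole (1 + j8·0.125) = 1 + j1 → |·| ≈ 1.4142, ∠ ≈ 45.00°
pole (1 + j8·0.0005) = 1 + j0.004 → |·| ≈ 1, ∠ ≈ 0.23°
|G| = 0.00625 · 1.2806 / (1.4142 · 1) ≈ 0.0056596
Gain = 20 log₁₀(0.0056596) ≈ -44.94 dB
∠G = (38.66°) − (45.00° + 0.23°) = -6.57°

At ω = 10 rad/s:
zero (1 + j10·0.1) = 1 + j1 → |·| ≈ 1.4142, ∠ ≈ 45.00°
pole (1 + j10·0.125) = 1 + j1.25 → |·| ≈ 1.6008, ∠ ≈ 51.34°
pole (1 + j10·0.0005) = 1 + j0.005 → |·| ≈ 1, ∠ ≈ 0.29°
|G| = 0.00625 · 1.4142 / (1.6008 · 1) ≈ 0.0055215
Gain = 20 log₁₀(0.0055215) ≈ -45.16 dB
∠G = (45.00°) − (51.34° + 0.29°) = -6.63°

ω = 8: -44.9 dB, -6.6°; ω = 10: -45.2 dB, -6.6°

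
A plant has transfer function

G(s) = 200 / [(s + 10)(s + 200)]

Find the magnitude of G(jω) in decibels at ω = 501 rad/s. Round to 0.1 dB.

-62.6 dB

At s = jω = j501:
pole (s+10): 10 + j501 → |·| = √(10²+501²) = √251101 ≈ 501.1, ∠ = arctan(501/10) ≈ 88.86°
pole (s+200): 200 + j501 → |·| = √(200²+501²) = √291001 ≈ 539.45, ∠ = arctan(501/200) ≈ 68.24°
|G| = 200 / 2.7032e+05 ≈ 0.00073986
Gain = 20 log₁₀(0.00073986) ≈ -62.62 dB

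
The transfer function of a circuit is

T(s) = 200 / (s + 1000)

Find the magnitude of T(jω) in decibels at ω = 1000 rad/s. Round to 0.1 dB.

-17.0 dB

Substitute s = j1000:
Numerator: 200 = 200 + j0
Denominator: (j1000) + 1000 = 1000 + j1000
|N| = √(200² + 0²) ≈ 200, ∠N ≈ 0.00°
|D| = √(1000² + 1000²) ≈ 1414.2, ∠D ≈ 45.00°
|T| = 200 / 1414.2 ≈ 0.14142
Gain = 20 log₁₀(0.14142) ≈ -16.99 dB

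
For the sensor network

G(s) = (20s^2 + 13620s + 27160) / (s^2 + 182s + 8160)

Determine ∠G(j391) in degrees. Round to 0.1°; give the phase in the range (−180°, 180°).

-34.2°

Substitute s = j391:
Numerator: 20(j391)^2 + 13620(j391) + 27160 = -3030460 + j5325420
Denominator: (j391)^2 + 182(j391) + 8160 = -144721 + j71162
|N| = √(3030460² + 5325420²) ≈ 6.1273e+06, ∠N ≈ 119.64°
|D| = √(144721² + 71162²) ≈ 1.6127e+05, ∠D ≈ 153.82°
∠G = 119.64° − 153.82° = -34.18°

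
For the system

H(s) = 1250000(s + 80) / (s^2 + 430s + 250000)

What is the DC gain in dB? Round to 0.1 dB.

52.0 dB

H(0) = 1250000·80 / 250000 = 400
20 log₁₀(400) ≈ 52.04 dB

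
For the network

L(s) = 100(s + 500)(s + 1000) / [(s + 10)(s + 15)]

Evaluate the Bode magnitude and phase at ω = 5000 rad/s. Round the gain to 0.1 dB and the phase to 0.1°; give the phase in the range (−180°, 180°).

40.2 dB, -16.7°

At s = jω = j5000:
zero (s+500): 500 + j5000 → |·| = √(500²+5000²) = √25250000 ≈ 5024.9, ∠ = arctan(5000/500) ≈ 84.29°
zero (s+1000): 1000 + j5000 → |·| = √(1000²+5000²) = √26000000 ≈ 5099, ∠ = arctan(5000/1000) ≈ 78.69°
pole (s+10): 10 + j5000 → |·| = √(10²+5000²) = √25000100 ≈ 5000, ∠ = arctan(5000/10) ≈ 89.89°
pole (s+15): 15 + j5000 → |·| = √(15²+5000²) = √25000225 ≈ 5000, ∠ = arctan(5000/15) ≈ 89.83°
|L| = 100 · 2.5622e+07 / 2.5e+07 ≈ 102.49
Gain = 20 log₁₀(102.49) ≈ 40.21 dB
∠L = 162.98° − 179.72° = -16.74°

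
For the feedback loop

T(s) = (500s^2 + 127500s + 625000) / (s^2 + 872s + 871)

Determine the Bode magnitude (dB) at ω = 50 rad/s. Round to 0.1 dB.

Substitute s = j50:
Numerator: 500(j50)^2 + 127500(j50) + 625000 = -625000 + j6375000
Denominator: (j50)^2 + 872(j50) + 871 = -1629 + j43600
|N| = √(625000² + 6375000²) ≈ 6.4056e+06, ∠N ≈ 95.60°
|D| = √(1629² + 43600²) ≈ 43630, ∠D ≈ 92.14°
|T| = 6.4056e+06 / 43630 ≈ 146.82
Gain = 20 log₁₀(146.82) ≈ 43.34 dB

43.3 dB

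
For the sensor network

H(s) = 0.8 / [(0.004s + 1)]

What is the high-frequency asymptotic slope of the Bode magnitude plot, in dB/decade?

-20 dB/decade

Each pole contributes −20 dB/decade at high frequency; each zero contributes +20 dB/decade.
Net: 0 zero(s) − 1 pole(s) → -20 dB/decade.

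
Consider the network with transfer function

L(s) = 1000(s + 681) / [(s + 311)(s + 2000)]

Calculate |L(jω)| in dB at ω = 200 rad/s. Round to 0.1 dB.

-0.4 dB

At s = jω = j200:
zero (s+681): 681 + j200 → |·| = √(681²+200²) = √503761 ≈ 709.76, ∠ = arctan(200/681) ≈ 16.37°
pole (s+311): 311 + j200 → |·| = √(311²+200²) = √136721 ≈ 369.76, ∠ = arctan(200/311) ≈ 32.74°
pole (s+2000): 2000 + j200 → |·| = √(2000²+200²) = √4040000 ≈ 2010, ∠ = arctan(200/2000) ≈ 5.71°
|L| = 1000 · 709.76 / 7.4322e+05 ≈ 0.95498
Gain = 20 log₁₀(0.95498) ≈ -0.40 dB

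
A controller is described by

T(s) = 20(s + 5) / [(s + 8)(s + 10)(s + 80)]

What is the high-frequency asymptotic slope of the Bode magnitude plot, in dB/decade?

-40 dB/decade

Each pole contributes −20 dB/decade at high frequency; each zero contributes +20 dB/decade.
Net: 1 zero(s) − 3 pole(s) → -40 dB/decade.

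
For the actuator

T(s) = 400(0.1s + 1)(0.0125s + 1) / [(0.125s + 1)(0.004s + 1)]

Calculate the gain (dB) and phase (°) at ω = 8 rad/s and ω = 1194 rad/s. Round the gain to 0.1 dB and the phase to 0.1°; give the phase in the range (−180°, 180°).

At ω = 8 rad/s:
zero (1 + j8·0.1) = 1 + j0.8 → |·| ≈ 1.2806, ∠ ≈ 38.66°
zero (1 + j8·0.0125) = 1 + j0.1 → |·| ≈ 1.005, ∠ ≈ 5.71°
pole (1 + j8·0.125) = 1 + j1 → |·| ≈ 1.4142, ∠ ≈ 45.00°
pole (1 + j8·0.004) = 1 + j0.032 → |·| ≈ 1.0005, ∠ ≈ 1.83°
|T| = 400 · 1.2806 · 1.005 / (1.4142 · 1.0005) ≈ 363.84
Gain = 20 log₁₀(363.84) ≈ 51.22 dB
∠T = (38.66° + 5.71°) − (45.00° + 1.83°) = -2.46°

At ω = 1194 rad/s:
zero (1 + j1194·0.1) = 1 + j119.4 → |·| ≈ 119.4, ∠ ≈ 89.52°
zero (1 + j1194·0.0125) = 1 + j14.925 → |·| ≈ 14.958, ∠ ≈ 86.17°
pole (1 + j1194·0.125) = 1 + j149.25 → |·| ≈ 149.25, ∠ ≈ 89.62°
pole (1 + j1194·0.004) = 1 + j4.776 → |·| ≈ 4.8796, ∠ ≈ 78.17°
|T| = 400 · 119.4 · 14.958 / (149.25 · 4.8796) ≈ 980.93
Gain = 20 log₁₀(980.93) ≈ 59.83 dB
∠T = (89.52° + 86.17°) − (89.62° + 78.17°) = 7.90°

ω = 8: 51.2 dB, -2.5°; ω = 1194: 59.8 dB, 7.9°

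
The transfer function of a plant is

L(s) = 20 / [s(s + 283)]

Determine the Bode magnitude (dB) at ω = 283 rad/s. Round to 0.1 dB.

-75.1 dB

At s = jω = j283:
pole (s+283): 283 + j283 → |·| = √(283²+283²) = √160178 ≈ 400.22, ∠ = arctan(283/283) ≈ 45.00°
pole at origin: |s| = 283, ∠ = 90.00° (in denominator)
|L| = 20 / 1.1326e+05 ≈ 0.00017658
Gain = 20 log₁₀(0.00017658) ≈ -75.06 dB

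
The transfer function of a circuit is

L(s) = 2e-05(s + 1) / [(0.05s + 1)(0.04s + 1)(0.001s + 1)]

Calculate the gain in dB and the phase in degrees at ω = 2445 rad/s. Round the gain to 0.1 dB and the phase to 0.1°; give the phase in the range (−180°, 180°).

-116.2 dB, -156.7°

At ω = 2445 rad/s:
zero (1 + j2445·1) = 1 + j2445 → |·| ≈ 2445, ∠ ≈ 89.98°
pole (1 + j2445·0.05) = 1 + j122.25 → |·| ≈ 122.25, ∠ ≈ 89.53°
pole (1 + j2445·0.04) = 1 + j97.8 → |·| ≈ 97.805, ∠ ≈ 89.41°
pole (1 + j2445·0.001) = 1 + j2.445 → |·| ≈ 2.6416, ∠ ≈ 67.76°
|L| = 2e-05 · 2445 / (122.25 · 97.805 · 2.6416) ≈ 1.5482e-06
Gain = 20 log₁₀(1.5482e-06) ≈ -116.20 dB
∠L = (89.98°) − (89.53° + 89.41° + 67.76°) = -156.72°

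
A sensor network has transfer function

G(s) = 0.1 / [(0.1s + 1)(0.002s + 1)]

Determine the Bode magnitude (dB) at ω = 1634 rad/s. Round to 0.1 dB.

-74.9 dB

At ω = 1634 rad/s:
pole (1 + j1634·0.1) = 1 + j163.4 → |·| ≈ 163.4, ∠ ≈ 89.65°
pole (1 + j1634·0.002) = 1 + j3.268 → |·| ≈ 3.4176, ∠ ≈ 72.99°
|G| = 0.1 · 1 / (163.4 · 3.4176) ≈ 0.00017907
Gain = 20 log₁₀(0.00017907) ≈ -74.94 dB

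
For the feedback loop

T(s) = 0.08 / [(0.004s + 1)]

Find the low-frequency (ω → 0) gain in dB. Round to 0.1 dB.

-21.9 dB

T(0) = 0.08 · 1 / 1 = 0.08
20 log₁₀(0.08) ≈ -21.94 dB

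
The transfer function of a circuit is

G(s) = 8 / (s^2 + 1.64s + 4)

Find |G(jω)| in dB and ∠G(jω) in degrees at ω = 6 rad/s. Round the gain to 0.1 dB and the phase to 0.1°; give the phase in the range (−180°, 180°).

-12.4 dB, -162.9°

At s = jω = j6:
quadratic: (j6)² + 1.64·j6 + 4 = -32 + j9.84 → |·| ≈ 33.479, ∠ ≈ 162.91°
|G| = 8 / 33.479 ≈ 0.23896
Gain = 20 log₁₀(0.23896) ≈ -12.43 dB
∠G = 0.00° − 162.91° = -162.91°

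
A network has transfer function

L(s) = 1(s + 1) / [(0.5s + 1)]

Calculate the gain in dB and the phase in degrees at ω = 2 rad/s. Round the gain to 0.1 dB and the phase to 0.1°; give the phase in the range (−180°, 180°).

4.0 dB, 18.4°

At ω = 2 rad/s:
zero (1 + j2·1) = 1 + j2 → |·| ≈ 2.2361, ∠ ≈ 63.43°
pole (1 + j2·0.5) = 1 + j1 → |·| ≈ 1.4142, ∠ ≈ 45.00°
|L| = 1 · 2.2361 / (1.4142) ≈ 1.5812
Gain = 20 log₁₀(1.5812) ≈ 3.98 dB
∠L = (63.43°) − (45.00°) = 18.43°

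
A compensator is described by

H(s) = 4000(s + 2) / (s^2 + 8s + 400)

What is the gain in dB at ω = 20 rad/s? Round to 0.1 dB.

At s = jω = j20:
zero (s+2): 2 + j20 → |·| = √(2²+20²) = √404 ≈ 20.1, ∠ = arctan(20/2) ≈ 84.29°
quadratic: (j20)² + 8·j20 + 400 = 0 + j160 → |·| ≈ 160, ∠ ≈ 90.00°
|H| = 4000 · 20.1 / 160 ≈ 502.5
Gain = 20 log₁₀(502.5) ≈ 54.02 dB

54.0 dB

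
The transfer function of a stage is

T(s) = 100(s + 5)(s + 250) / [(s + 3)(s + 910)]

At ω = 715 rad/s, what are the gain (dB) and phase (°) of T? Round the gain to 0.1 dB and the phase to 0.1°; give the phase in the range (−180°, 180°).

36.3 dB, 32.4°

At s = jω = j715:
zero (s+5): 5 + j715 → |·| = √(5²+715²) = √511250 ≈ 715.02, ∠ = arctan(715/5) ≈ 89.60°
zero (s+250): 250 + j715 → |·| = √(250²+715²) = √573725 ≈ 757.45, ∠ = arctan(715/250) ≈ 70.73°
pole (s+3): 3 + j715 → |·| = √(3²+715²) = √511234 ≈ 715.01, ∠ = arctan(715/3) ≈ 89.76°
pole (s+910): 910 + j715 → |·| = √(910²+715²) = √1339325 ≈ 1157.3, ∠ = arctan(715/910) ≈ 38.16°
|T| = 100 · 5.4159e+05 / 8.2748e+05 ≈ 65.451
Gain = 20 log₁₀(65.451) ≈ 36.32 dB
∠T = 160.33° − 127.92° = 32.41°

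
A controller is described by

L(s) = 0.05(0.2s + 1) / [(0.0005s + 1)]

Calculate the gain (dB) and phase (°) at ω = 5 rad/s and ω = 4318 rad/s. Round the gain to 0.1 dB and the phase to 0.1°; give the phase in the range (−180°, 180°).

At ω = 5 rad/s:
zero (1 + j5·0.2) = 1 + j1 → |·| ≈ 1.4142, ∠ ≈ 45.00°
pole (1 + j5·0.0005) = 1 + j0.0025 → |·| ≈ 1, ∠ ≈ 0.14°
|L| = 0.05 · 1.4142 / (1) ≈ 0.07071
Gain = 20 log₁₀(0.07071) ≈ -23.01 dB
∠L = (45.00°) − (0.14°) = 44.86°

At ω = 4318 rad/s:
zero (1 + j4318·0.2) = 1 + j863.6 → |·| ≈ 863.6, ∠ ≈ 89.93°
pole (1 + j4318·0.0005) = 1 + j2.159 → |·| ≈ 2.3793, ∠ ≈ 65.15°
|L| = 0.05 · 863.6 / (2.3793) ≈ 18.148
Gain = 20 log₁₀(18.148) ≈ 25.18 dB
∠L = (89.93°) − (65.15°) = 24.78°

ω = 5: -23.0 dB, 44.9°; ω = 4318: 25.2 dB, 24.8°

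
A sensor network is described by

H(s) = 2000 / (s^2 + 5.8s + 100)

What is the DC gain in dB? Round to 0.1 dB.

26.0 dB

H(0) = 2000 / 100 = 20
20 log₁₀(20) ≈ 26.02 dB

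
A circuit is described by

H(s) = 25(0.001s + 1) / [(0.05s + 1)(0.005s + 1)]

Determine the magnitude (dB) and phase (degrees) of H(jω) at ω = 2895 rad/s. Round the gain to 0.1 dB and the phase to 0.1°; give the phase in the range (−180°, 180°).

-28.8 dB, -104.7°

At ω = 2895 rad/s:
zero (1 + j2895·0.001) = 1 + j2.895 → |·| ≈ 3.0628, ∠ ≈ 70.94°
pole (1 + j2895·0.05) = 1 + j144.75 → |·| ≈ 144.75, ∠ ≈ 89.60°
pole (1 + j2895·0.005) = 1 + j14.475 → |·| ≈ 14.51, ∠ ≈ 86.05°
|H| = 25 · 3.0628 / (144.75 · 14.51) ≈ 0.036456
Gain = 20 log₁₀(0.036456) ≈ -28.76 dB
∠H = (70.94°) − (89.60° + 86.05°) = -104.71°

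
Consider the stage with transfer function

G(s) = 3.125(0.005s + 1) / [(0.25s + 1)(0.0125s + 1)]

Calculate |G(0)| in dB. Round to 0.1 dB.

9.9 dB

G(0) = 3.125 · 1 / 1 = 3.125
20 log₁₀(3.125) ≈ 9.90 dB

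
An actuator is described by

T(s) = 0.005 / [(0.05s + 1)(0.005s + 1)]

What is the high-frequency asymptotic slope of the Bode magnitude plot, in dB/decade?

-40 dB/decade

Each pole contributes −20 dB/decade at high frequency; each zero contributes +20 dB/decade.
Net: 0 zero(s) − 2 pole(s) → -40 dB/decade.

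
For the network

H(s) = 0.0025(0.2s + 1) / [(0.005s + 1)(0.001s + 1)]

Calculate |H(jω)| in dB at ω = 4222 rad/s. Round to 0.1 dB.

-32.8 dB

At ω = 4222 rad/s:
zero (1 + j4222·0.2) = 1 + j844.4 → |·| ≈ 844.4, ∠ ≈ 89.93°
pole (1 + j4222·0.005) = 1 + j21.11 → |·| ≈ 21.134, ∠ ≈ 87.29°
pole (1 + j4222·0.001) = 1 + j4.222 → |·| ≈ 4.3388, ∠ ≈ 76.67°
|H| = 0.0025 · 844.4 / (21.134 · 4.3388) ≈ 0.023022
Gain = 20 log₁₀(0.023022) ≈ -32.76 dB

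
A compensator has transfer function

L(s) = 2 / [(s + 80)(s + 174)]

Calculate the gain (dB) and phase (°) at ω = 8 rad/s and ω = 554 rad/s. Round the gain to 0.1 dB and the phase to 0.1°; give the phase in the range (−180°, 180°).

ω = 8: -76.9 dB, -8.3°; ω = 554: -104.2 dB, -154.3°

At s = jω = j8:
pole (s+80): 80 + j8 → |·| = √(80²+8²) = √6464 ≈ 80.399, ∠ = arctan(8/80) ≈ 5.71°
pole (s+174): 174 + j8 → |·| = √(174²+8²) = √30340 ≈ 174.18, ∠ = arctan(8/174) ≈ 2.63°
|L| = 2 / 14004 ≈ 0.00014282
Gain = 20 log₁₀(0.00014282) ≈ -76.90 dB
∠L = 0.00° − 8.34° = -8.34°

At s = jω = j554:
pole (s+80): 80 + j554 → |·| = √(80²+554²) = √313316 ≈ 559.75, ∠ = arctan(554/80) ≈ 81.78°
pole (s+174): 174 + j554 → |·| = √(174²+554²) = √337192 ≈ 580.68, ∠ = arctan(554/174) ≈ 72.56°
|L| = 2 / 3.2504e+05 ≈ 6.1531e-06
Gain = 20 log₁₀(6.1531e-06) ≈ -104.22 dB
∠L = 0.00° − 154.34° = -154.34°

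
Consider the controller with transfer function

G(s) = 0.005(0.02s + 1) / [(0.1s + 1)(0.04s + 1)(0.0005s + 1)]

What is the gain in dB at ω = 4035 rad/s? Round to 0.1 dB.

At ω = 4035 rad/s:
zero (1 + j4035·0.02) = 1 + j80.7 → |·| ≈ 80.706, ∠ ≈ 89.29°
pole (1 + j4035·0.1) = 1 + j403.5 → |·| ≈ 403.5, ∠ ≈ 89.86°
pole (1 + j4035·0.04) = 1 + j161.4 → |·| ≈ 161.4, ∠ ≈ 89.65°
pole (1 + j4035·0.0005) = 1 + j2.0175 → |·| ≈ 2.2517, ∠ ≈ 63.63°
|G| = 0.005 · 80.706 / (403.5 · 161.4 · 2.2517) ≈ 2.7518e-06
Gain = 20 log₁₀(2.7518e-06) ≈ -111.21 dB

-111.2 dB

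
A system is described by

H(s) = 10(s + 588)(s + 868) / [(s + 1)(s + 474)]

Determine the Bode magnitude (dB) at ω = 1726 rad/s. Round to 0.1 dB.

21.1 dB

At s = jω = j1726:
zero (s+588): 588 + j1726 → |·| = √(588²+1726²) = √3324820 ≈ 1823.4, ∠ = arctan(1726/588) ≈ 71.19°
zero (s+868): 868 + j1726 → |·| = √(868²+1726²) = √3732500 ≈ 1932, ∠ = arctan(1726/868) ≈ 63.30°
pole (s+1): 1 + j1726 → |·| = √(1²+1726²) = √2979077 ≈ 1726, ∠ = arctan(1726/1) ≈ 89.97°
pole (s+474): 474 + j1726 → |·| = √(474²+1726²) = √3203752 ≈ 1789.9, ∠ = arctan(1726/474) ≈ 74.64°
|H| = 10 · 3.5228e+06 / 3.0894e+06 ≈ 11.403
Gain = 20 log₁₀(11.403) ≈ 21.14 dB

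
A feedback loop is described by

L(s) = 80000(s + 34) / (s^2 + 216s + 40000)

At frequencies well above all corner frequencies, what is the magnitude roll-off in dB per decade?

Each pole contributes −20 dB/decade at high frequency; each zero contributes +20 dB/decade.
Net: 1 zero(s) − 2 pole(s) → -20 dB/decade.

-20 dB/decade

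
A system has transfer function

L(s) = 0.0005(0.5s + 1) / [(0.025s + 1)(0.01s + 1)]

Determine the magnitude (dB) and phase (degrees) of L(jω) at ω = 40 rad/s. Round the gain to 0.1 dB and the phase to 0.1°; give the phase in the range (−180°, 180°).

At ω = 40 rad/s:
zero (1 + j40·0.5) = 1 + j20 → |·| ≈ 20.025, ∠ ≈ 87.14°
pole (1 + j40·0.025) = 1 + j1 → |·| ≈ 1.4142, ∠ ≈ 45.00°
pole (1 + j40·0.01) = 1 + j0.4 → |·| ≈ 1.077, ∠ ≈ 21.80°
|L| = 0.0005 · 20.025 / (1.4142 · 1.077) ≈ 0.0065738
Gain = 20 log₁₀(0.0065738) ≈ -43.64 dB
∠L = (87.14°) − (45.00° + 21.80°) = 20.34°

-43.6 dB, 20.3°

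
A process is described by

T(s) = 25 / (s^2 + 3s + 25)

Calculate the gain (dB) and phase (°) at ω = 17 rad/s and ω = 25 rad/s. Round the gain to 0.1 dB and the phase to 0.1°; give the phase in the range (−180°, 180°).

At s = jω = j17:
quadratic: (j17)² + 3·j17 + 25 = -264 + j51 → |·| ≈ 268.88, ∠ ≈ 169.07°
|T| = 25 / 268.88 ≈ 0.092978
Gain = 20 log₁₀(0.092978) ≈ -20.63 dB
∠T = 0.00° − 169.07° = -169.07°

At s = jω = j25:
quadratic: (j25)² + 3·j25 + 25 = -600 + j75 → |·| ≈ 604.67, ∠ ≈ 172.87°
|T| = 25 / 604.67 ≈ 0.041345
Gain = 20 log₁₀(0.041345) ≈ -27.67 dB
∠T = 0.00° − 172.87° = -172.87°

ω = 17: -20.6 dB, -169.1°; ω = 25: -27.7 dB, -172.9°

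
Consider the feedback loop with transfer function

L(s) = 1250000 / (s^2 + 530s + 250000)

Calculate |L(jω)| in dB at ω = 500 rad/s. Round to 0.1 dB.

13.5 dB

At s = jω = j500:
quadratic: (j500)² + 530·j500 + 250000 = 0 + j265000 → |·| ≈ 2.65e+05, ∠ ≈ 90.00°
|L| = 1250000 / 2.65e+05 ≈ 4.717
Gain = 20 log₁₀(4.717) ≈ 13.47 dB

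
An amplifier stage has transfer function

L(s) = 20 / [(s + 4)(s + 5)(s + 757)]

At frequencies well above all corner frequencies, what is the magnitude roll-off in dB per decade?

Each pole contributes −20 dB/decade at high frequency; each zero contributes +20 dB/decade.
Net: 0 zero(s) − 3 pole(s) → -60 dB/decade.

-60 dB/decade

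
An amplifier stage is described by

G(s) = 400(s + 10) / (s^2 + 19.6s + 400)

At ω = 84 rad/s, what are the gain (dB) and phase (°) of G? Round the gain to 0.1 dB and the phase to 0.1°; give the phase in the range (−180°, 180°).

At s = jω = j84:
zero (s+10): 10 + j84 → |·| = √(10²+84²) = √7156 ≈ 84.593, ∠ = arctan(84/10) ≈ 83.21°
quadratic: (j84)² + 19.6·j84 + 400 = -6656 + j1646.4 → |·| ≈ 6856.6, ∠ ≈ 166.11°
|G| = 400 · 84.593 / 6856.6 ≈ 4.935
Gain = 20 log₁₀(4.935) ≈ 13.87 dB
∠G = 83.21° − 166.11° = -82.90°

13.9 dB, -82.9°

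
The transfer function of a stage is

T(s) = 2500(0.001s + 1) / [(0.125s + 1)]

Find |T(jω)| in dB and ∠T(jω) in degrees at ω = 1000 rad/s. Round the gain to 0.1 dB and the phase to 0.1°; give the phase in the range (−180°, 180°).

29.0 dB, -44.5°

At ω = 1000 rad/s:
zero (1 + j1000·0.001) = 1 + j1 → |·| ≈ 1.4142, ∠ ≈ 45.00°
pole (1 + j1000·0.125) = 1 + j125 → |·| ≈ 125, ∠ ≈ 89.54°
|T| = 2500 · 1.4142 / (125) ≈ 28.284
Gain = 20 log₁₀(28.284) ≈ 29.03 dB
∠T = (45.00°) − (89.54°) = -44.54°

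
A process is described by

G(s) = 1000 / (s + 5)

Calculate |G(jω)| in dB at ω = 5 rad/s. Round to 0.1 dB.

At s = jω = j5:
pole (s+5): 5 + j5 → |·| = √(5²+5²) = √50 ≈ 7.0711, ∠ = arctan(5/5) ≈ 45.00°
|G| = 1000 / 7.0711 ≈ 141.42
Gain = 20 log₁₀(141.42) ≈ 43.01 dB

43.0 dB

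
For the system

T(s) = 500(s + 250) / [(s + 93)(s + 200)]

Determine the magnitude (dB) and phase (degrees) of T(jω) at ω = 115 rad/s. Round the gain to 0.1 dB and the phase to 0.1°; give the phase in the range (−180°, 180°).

At s = jω = j115:
zero (s+250): 250 + j115 → |·| = √(250²+115²) = √75725 ≈ 275.18, ∠ = arctan(115/250) ≈ 24.70°
pole (s+93): 93 + j115 → |·| = √(93²+115²) = √21874 ≈ 147.9, ∠ = arctan(115/93) ≈ 51.04°
pole (s+200): 200 + j115 → |·| = √(200²+115²) = √53225 ≈ 230.71, ∠ = arctan(115/200) ≈ 29.90°
|T| = 500 · 275.18 / 34122 ≈ 4.0323
Gain = 20 log₁₀(4.0323) ≈ 12.11 dB
∠T = 24.70° − 80.94° = -56.24°

12.1 dB, -56.2°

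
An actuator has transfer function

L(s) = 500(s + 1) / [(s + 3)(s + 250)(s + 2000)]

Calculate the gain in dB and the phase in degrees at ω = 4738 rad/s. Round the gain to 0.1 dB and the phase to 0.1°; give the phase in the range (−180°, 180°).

-93.8 dB, -154.1°

At s = jω = j4738:
zero (s+1): 1 + j4738 → |·| = √(1²+4738²) = √22448645 ≈ 4738, ∠ = arctan(4738/1) ≈ 89.99°
pole (s+3): 3 + j4738 → |·| = √(3²+4738²) = √22448653 ≈ 4738, ∠ = arctan(4738/3) ≈ 89.96°
pole (s+250): 250 + j4738 → |·| = √(250²+4738²) = √22511144 ≈ 4744.6, ∠ = arctan(4738/250) ≈ 86.98°
pole (s+2000): 2000 + j4738 → |·| = √(2000²+4738²) = √26448644 ≈ 5142.8, ∠ = arctan(4738/2000) ≈ 67.11°
|L| = 500 · 4738 / 1.1561e+11 ≈ 2.0491e-05
Gain = 20 log₁₀(2.0491e-05) ≈ -93.77 dB
∠L = 89.99° − 244.05° = -154.06°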